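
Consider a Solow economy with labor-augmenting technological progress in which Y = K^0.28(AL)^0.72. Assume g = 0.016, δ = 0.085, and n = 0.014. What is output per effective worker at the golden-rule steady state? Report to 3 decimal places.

n + g + δ = 0.014 + 0.016 + 0.085 = 0.115.
Golden rule sets MPK = n+g+δ: 0.28·k^(0.28−1) = 0.115, so k_gold = (0.28/0.115)^(1/0.72) ≈ 3.4415.
Output: y_gold = k_gold^0.28 = 3.4415^0.28 ≈ 1.4135.

y_gold ≈ 1.413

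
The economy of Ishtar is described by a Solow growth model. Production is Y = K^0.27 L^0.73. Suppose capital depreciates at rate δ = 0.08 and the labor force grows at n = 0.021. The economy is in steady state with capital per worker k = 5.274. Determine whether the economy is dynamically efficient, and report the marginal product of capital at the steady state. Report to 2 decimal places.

n + δ = 0.021 + 0.08 = 0.101.
MPK = 0.27·k^(0.27−1) = 0.27·5.274^(-0.73) ≈ 0.0802.
MPK < 0.101, so the economy is dynamically inefficient (over-saving).

dynamically inefficient; MPK ≈ 0.08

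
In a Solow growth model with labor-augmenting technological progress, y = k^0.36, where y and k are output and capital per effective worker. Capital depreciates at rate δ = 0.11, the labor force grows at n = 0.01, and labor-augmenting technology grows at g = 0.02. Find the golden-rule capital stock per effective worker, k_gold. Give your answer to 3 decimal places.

Capital per effective worker breaks even when investment replaces (n + g + δ)·k; here n + g + δ = 0.14.
Setting f'(k) = n+g+δ gives 0.36·k^(0.36−1) = 0.14, hence k_gold = (0.36/0.14)^(1/0.64) ≈ 4.3742.

k_gold ≈ 4.374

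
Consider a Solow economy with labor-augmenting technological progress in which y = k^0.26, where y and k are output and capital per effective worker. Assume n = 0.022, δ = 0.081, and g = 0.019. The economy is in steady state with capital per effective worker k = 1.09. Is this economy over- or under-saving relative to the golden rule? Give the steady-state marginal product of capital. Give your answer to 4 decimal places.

Capital per effective worker breaks even when investment replaces (n + g + δ)·k; here n + g + δ = 0.122.
MPK = 0.26·k^(0.26−1) = 0.26·1.09^(-0.74) ≈ 0.2439.
MPK > 0.122, so the economy is dynamically efficient (under-saving).

under-saving; MPK ≈ 0.2439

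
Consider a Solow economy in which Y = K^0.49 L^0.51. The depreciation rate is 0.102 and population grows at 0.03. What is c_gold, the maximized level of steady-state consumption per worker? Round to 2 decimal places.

c_gold ≈ 1.80

n + δ = 0.03 + 0.102 = 0.132.
Maximizing c = f(k) − (n+δ)·k gives f'(k) = n+δ, i.e. 0.49·k^(0.49−1) = 0.132, so k_gold = (0.49/0.132)^(1/0.51) ≈ 13.0890.
y_gold = 13.0890^0.49 ≈ 3.5260.
c_gold = y_gold − (n+δ)·k_gold = 3.5260 − 0.132·13.0890 ≈ 1.7983.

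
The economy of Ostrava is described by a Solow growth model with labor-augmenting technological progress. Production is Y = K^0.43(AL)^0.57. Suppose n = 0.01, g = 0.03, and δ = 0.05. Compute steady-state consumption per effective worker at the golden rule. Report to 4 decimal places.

Break-even investment rate: n + g + δ = 0.01 + 0.03 + 0.05 = 0.09.
Setting f'(k) = n+g+δ gives 0.43·k^(0.43−1) = 0.09, hence k_gold = (0.43/0.09)^(1/0.57) ≈ 15.5462.
y_gold = 15.5462^0.43 ≈ 3.2539.
c_gold = y_gold − (n+g+δ)·k_gold = 3.2539 − 0.09·15.5462 ≈ 1.8547.

c_gold ≈ 1.8547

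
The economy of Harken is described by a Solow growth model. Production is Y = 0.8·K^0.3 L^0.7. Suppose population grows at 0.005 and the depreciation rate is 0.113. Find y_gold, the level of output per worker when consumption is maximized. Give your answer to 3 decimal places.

y_gold ≈ 1.085

n + δ = 0.005 + 0.113 = 0.118.
Setting f'(k) = n+δ gives 0.3·0.8·k^(0.3−1) = 0.118, hence k_gold = (0.3·0.8/0.118)^(1/0.7) ≈ 2.7572.
Output: y_gold = 0.8·k_gold^0.3 = 0.8·2.7572^0.3 ≈ 1.0845.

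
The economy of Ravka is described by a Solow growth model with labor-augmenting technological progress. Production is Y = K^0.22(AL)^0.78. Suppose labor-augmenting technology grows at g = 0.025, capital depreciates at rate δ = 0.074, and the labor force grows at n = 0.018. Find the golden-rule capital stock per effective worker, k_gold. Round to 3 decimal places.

Break-even investment rate: n + g + δ = 0.018 + 0.025 + 0.074 = 0.117.
At the golden rule the marginal product of capital equals n+g+δ: 0.22·k^(0.22−1) = 0.117. Solving, k_gold = (0.22/0.117)^(1/0.78) ≈ 2.2469.

k_gold ≈ 2.247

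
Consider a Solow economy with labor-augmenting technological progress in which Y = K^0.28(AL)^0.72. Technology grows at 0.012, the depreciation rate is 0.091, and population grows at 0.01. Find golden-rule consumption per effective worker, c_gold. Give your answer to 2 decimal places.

c_gold ≈ 1.02

n + g + δ = 0.01 + 0.012 + 0.091 = 0.113.
At the golden rule the marginal product of capital equals n+g+δ: 0.28·k^(0.28−1) = 0.113. Solving, k_gold = (0.28/0.113)^(1/0.72) ≈ 3.5264.
y_gold = 3.5264^0.28 ≈ 1.4232.
c_gold = y_gold − (n+g+δ)·k_gold = 1.4232 − 0.113·3.5264 ≈ 1.0247.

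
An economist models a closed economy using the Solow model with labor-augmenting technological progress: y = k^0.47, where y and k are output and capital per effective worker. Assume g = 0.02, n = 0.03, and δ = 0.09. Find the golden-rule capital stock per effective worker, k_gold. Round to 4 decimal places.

k_gold ≈ 9.8264

Break-even investment rate: n + g + δ = 0.03 + 0.02 + 0.09 = 0.14.
Setting f'(k) = n+g+δ gives 0.47·k^(0.47−1) = 0.14, hence k_gold = (0.47/0.14)^(1/0.53) ≈ 9.8264.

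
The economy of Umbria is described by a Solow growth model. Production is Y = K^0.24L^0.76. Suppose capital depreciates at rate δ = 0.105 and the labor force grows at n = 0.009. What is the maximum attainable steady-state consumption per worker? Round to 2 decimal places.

n + δ = 0.009 + 0.105 = 0.114.
At the golden rule the marginal product of capital equals n+δ: 0.24·k^(0.24−1) = 0.114. Solving, k_gold = (0.24/0.114)^(1/0.76) ≈ 2.6632.
y_gold = 2.6632^0.24 ≈ 1.2650.
c_gold = y_gold − (n+δ)·k_gold = 1.2650 − 0.114·2.6632 ≈ 0.9614.

c_gold ≈ 0.96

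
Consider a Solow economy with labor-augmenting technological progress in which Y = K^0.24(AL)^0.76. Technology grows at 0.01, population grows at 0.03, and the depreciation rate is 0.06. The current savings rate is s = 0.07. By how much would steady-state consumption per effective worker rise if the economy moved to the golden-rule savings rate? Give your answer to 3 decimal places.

Break-even investment rate: n + g + δ = 0.03 + 0.01 + 0.06 = 0.1.
Current steady state (s = 0.07): k* = (0.07/0.1)^(1/0.76) ≈ 0.6254, y* = 0.6254^0.24 ≈ 0.8935, c* = (1−0.07)·0.8935 ≈ 0.8309.
Maximizing c = f(k) − (n+g+δ)·k gives f'(k) = n+g+δ, i.e. 0.24·k^(0.24−1) = 0.1, so k_gold = (0.24/0.1)^(1/0.76) ≈ 3.1643.
y_gold = 3.1643^0.24 ≈ 1.3185, c_gold = y_gold − 0.1·k_gold ≈ 1.0020.
Gain: Δc = 1.0020 − 0.8309 ≈ 0.1711.

Δc ≈ 0.171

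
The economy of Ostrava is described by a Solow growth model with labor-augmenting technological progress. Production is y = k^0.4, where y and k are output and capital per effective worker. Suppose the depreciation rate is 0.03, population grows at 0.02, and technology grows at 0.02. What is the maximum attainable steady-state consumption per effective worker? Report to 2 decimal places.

c_gold ≈ 1.92

Capital per effective worker breaks even when investment replaces (n + g + δ)·k; here n + g + δ = 0.07.
Setting f'(k) = n+g+δ gives 0.4·k^(0.4−1) = 0.07, hence k_gold = (0.4/0.07)^(1/0.6) ≈ 18.2643.
y_gold = 18.2643^0.4 ≈ 3.1963.
c_gold = y_gold − (n+g+δ)·k_gold = 3.1963 − 0.07·18.2643 ≈ 1.9178.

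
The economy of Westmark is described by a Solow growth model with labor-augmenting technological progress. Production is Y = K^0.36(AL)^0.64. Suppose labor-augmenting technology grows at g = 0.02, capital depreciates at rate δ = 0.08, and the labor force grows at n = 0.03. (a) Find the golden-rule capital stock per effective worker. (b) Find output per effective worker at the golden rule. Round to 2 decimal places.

The effective depreciation rate is n + g + δ = 0.03 + 0.02 + 0.08 = 0.13.
Maximizing c = f(k) − (n+g+δ)·k gives f'(k) = n+g+δ, i.e. 0.36·k^(0.36−1) = 0.13, so k_gold = (0.36/0.13)^(1/0.64) ≈ 4.9112.
y_gold = 4.9112^0.36 ≈ 1.7735.

(a) k_gold ≈ 4.91; (b) y_gold ≈ 1.77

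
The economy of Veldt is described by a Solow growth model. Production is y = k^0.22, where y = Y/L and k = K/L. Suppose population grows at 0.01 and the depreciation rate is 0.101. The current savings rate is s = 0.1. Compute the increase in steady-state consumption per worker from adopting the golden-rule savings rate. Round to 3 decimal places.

Break-even investment rate: n + δ = 0.01 + 0.101 = 0.111.
Current steady state (s = 0.1): k* = (0.1/0.111)^(1/0.78) ≈ 0.8748, y* = 0.8748^0.22 ≈ 0.9710, c* = (1−0.1)·0.9710 ≈ 0.8739.
Maximizing c = f(k) − (n+δ)·k gives f'(k) = n+δ, i.e. 0.22·k^(0.22−1) = 0.111, so k_gold = (0.22/0.111)^(1/0.78) ≈ 2.4038.
y_gold = 2.4038^0.22 ≈ 1.2128, c_gold = y_gold − 0.111·k_gold ≈ 0.9460.
Gain: Δc = 0.9460 − 0.8739 ≈ 0.0721.

Δc ≈ 0.072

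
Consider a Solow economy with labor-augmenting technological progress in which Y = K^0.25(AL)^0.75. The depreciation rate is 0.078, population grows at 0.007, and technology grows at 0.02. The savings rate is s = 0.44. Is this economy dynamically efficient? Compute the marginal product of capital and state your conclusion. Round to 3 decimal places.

dynamically inefficient; MPK ≈ 0.060

n + g + δ = 0.007 + 0.02 + 0.078 = 0.105.
Steady-state k*: s·k^0.25 = 0.105·k gives k* = (0.44/0.105)^(1/0.75) ≈ 6.7559.
MPK = 0.25·6.7559^(-0.75) ≈ 0.0597.
MPK < n+g+δ = 0.105, so the economy is dynamically inefficient (over-saving).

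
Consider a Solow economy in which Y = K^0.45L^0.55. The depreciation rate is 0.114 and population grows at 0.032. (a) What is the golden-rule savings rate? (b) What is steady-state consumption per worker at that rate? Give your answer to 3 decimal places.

(a) s_gold = 0.450; (b) c_gold ≈ 1.381

n + δ = 0.032 + 0.114 = 0.146.
For Cobb-Douglas, s_gold equals capital's share: s_gold = 0.45.
At the golden rule the marginal product of capital equals n+δ: 0.45·k^(0.45−1) = 0.146. Solving, k_gold = (0.45/0.146)^(1/0.55) ≈ 7.7417.
y_gold = 7.7417^0.45 ≈ 2.5117; c_gold = (1−0.45)·y_gold ≈ 1.3815.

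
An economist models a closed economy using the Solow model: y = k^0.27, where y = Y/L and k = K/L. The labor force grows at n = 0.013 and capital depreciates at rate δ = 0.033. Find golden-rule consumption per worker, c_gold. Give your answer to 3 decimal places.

c_gold ≈ 1.405

Break-even investment rate: n + δ = 0.013 + 0.033 = 0.046.
Golden rule sets MPK = n+δ: 0.27·k^(0.27−1) = 0.046, so k_gold = (0.27/0.046)^(1/0.73) ≈ 11.2950.
y_gold = 11.2950^0.27 ≈ 1.9243.
c_gold = y_gold − (n+δ)·k_gold = 1.9243 − 0.046·11.2950 ≈ 1.4048.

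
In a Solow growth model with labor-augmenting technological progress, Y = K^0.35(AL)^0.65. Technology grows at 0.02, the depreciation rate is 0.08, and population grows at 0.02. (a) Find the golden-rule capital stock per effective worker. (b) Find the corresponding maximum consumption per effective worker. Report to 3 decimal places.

(a) k_gold ≈ 5.191; (b) c_gold ≈ 1.157

The effective depreciation rate is n + g + δ = 0.02 + 0.02 + 0.08 = 0.12.
At the golden rule the marginal product of capital equals n+g+δ: 0.35·k^(0.35−1) = 0.12. Solving, k_gold = (0.35/0.12)^(1/0.65) ≈ 5.1905.
y_gold = 5.1905^0.35 ≈ 1.7796; c_gold = y_gold − 0.12·k_gold ≈ 1.1567.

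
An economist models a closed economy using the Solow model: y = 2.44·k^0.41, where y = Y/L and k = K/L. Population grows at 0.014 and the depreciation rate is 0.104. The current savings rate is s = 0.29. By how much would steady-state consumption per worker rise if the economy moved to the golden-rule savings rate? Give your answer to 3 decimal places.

The effective depreciation rate is n + δ = 0.014 + 0.104 = 0.118.
Current steady state (s = 0.29): k* = (0.29·2.44/0.118)^(1/0.59) ≈ 20.8202, y* = 2.44·20.8202^0.41 ≈ 8.4717, c* = (1−0.29)·8.4717 ≈ 6.0149.
Golden rule sets MPK = n+δ: 0.41·2.44·k^(0.41−1) = 0.118, so k_gold = (0.41·2.44/0.118)^(1/0.59) ≈ 37.4434.
y_gold = 2.44·37.4434^0.41 ≈ 10.7764, c_gold = y_gold − 0.118·k_gold ≈ 6.3581.
Gain: Δc = 6.3581 − 6.0149 ≈ 0.3432.

Δc ≈ 0.343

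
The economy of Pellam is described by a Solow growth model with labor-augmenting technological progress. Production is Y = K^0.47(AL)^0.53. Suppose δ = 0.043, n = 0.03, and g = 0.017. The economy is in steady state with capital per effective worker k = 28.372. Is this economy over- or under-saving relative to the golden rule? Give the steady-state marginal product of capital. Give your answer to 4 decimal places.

over-saving; MPK ≈ 0.0798

Capital per effective worker breaks even when investment replaces (n + g + δ)·k; here n + g + δ = 0.09.
MPK = 0.47·k^(0.47−1) = 0.47·28.372^(-0.53) ≈ 0.0798.
MPK < 0.09, so the economy is dynamically inefficient (over-saving).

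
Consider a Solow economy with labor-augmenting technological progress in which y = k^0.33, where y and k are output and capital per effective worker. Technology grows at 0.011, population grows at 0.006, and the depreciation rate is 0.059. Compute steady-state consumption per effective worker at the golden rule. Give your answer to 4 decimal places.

Break-even investment rate: n + g + δ = 0.006 + 0.011 + 0.059 = 0.076.
Golden rule sets MPK = n+g+δ: 0.33·k^(0.33−1) = 0.076, so k_gold = (0.33/0.076)^(1/0.67) ≈ 8.9494.
y_gold = 8.9494^0.33 ≈ 2.0611.
c_gold = y_gold − (n+g+δ)·k_gold = 2.0611 − 0.076·8.9494 ≈ 1.3809.

c_gold ≈ 1.3809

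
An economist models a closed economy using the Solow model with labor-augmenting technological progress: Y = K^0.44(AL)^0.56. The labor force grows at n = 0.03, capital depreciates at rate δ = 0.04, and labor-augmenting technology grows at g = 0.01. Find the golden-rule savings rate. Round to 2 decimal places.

n + g + δ = 0.03 + 0.01 + 0.04 = 0.08.
At the golden rule MPK = n+g+δ, and in any Cobb-Douglas steady state s = (n+g+δ)·k/y = MPK·k/y = capital's share 0.44.

s_gold = 0.44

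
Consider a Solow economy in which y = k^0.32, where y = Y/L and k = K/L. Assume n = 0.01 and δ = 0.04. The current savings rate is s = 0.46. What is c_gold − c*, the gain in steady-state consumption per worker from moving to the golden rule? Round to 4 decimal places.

Δc ≈ 0.0945

n + δ = 0.01 + 0.04 = 0.05.
Current steady state (s = 0.46): k* = (0.46/0.05)^(1/0.68) ≈ 26.1418, y* = 26.1418^0.32 ≈ 2.8415, c* = (1−0.46)·2.8415 ≈ 1.5344.
Setting f'(k) = n+δ gives 0.32·k^(0.32−1) = 0.05, hence k_gold = (0.32/0.05)^(1/0.68) ≈ 15.3306.
y_gold = 15.3306^0.32 ≈ 2.3954, c_gold = y_gold − 0.05·k_gold ≈ 1.6289.
Gain: Δc = 1.6289 − 1.5344 ≈ 0.0945.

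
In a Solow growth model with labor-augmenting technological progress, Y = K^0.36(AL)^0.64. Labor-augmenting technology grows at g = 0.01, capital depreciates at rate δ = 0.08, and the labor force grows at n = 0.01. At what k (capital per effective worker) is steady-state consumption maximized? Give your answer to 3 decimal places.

k_gold ≈ 7.400

n + g + δ = 0.01 + 0.01 + 0.08 = 0.1.
Setting f'(k) = n+g+δ gives 0.36·k^(0.36−1) = 0.1, hence k_gold = (0.36/0.1)^(1/0.64) ≈ 7.3998.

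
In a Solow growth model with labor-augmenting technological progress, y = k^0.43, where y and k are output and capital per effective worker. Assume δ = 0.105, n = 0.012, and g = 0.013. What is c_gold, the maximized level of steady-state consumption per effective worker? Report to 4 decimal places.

c_gold ≈ 1.4054

Break-even investment rate: n + g + δ = 0.012 + 0.013 + 0.105 = 0.13.
At the golden rule the marginal product of capital equals n+g+δ: 0.43·k^(0.43−1) = 0.13. Solving, k_gold = (0.43/0.13)^(1/0.57) ≈ 8.1554.
y_gold = 8.1554^0.43 ≈ 2.4656.
c_gold = y_gold − (n+g+δ)·k_gold = 2.4656 − 0.13·8.1554 ≈ 1.4054.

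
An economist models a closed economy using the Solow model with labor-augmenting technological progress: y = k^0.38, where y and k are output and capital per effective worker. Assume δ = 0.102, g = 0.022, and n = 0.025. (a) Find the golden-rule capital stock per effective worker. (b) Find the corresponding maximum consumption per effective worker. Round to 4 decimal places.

Break-even investment rate: n + g + δ = 0.025 + 0.022 + 0.102 = 0.149.
Golden rule sets MPK = n+g+δ: 0.38·k^(0.38−1) = 0.149, so k_gold = (0.38/0.149)^(1/0.62) ≈ 4.5269.
y_gold = 4.5269^0.38 ≈ 1.7750; c_gold = y_gold − 0.149·k_gold ≈ 1.1005.

(a) k_gold ≈ 4.5269; (b) c_gold ≈ 1.1005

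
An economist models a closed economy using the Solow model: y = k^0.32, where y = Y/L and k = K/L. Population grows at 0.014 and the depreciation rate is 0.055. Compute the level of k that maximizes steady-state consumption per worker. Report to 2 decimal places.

k_gold ≈ 9.55

n + δ = 0.014 + 0.055 = 0.069.
Maximizing c = f(k) − (n+δ)·k gives f'(k) = n+δ, i.e. 0.32·k^(0.32−1) = 0.069, so k_gold = (0.32/0.069)^(1/0.68) ≈ 9.5467.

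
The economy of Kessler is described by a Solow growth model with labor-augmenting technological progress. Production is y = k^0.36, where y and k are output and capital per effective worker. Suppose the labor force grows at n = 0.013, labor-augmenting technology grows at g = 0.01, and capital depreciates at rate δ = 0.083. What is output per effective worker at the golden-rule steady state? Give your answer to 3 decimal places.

y_gold ≈ 1.989

Break-even investment rate: n + g + δ = 0.013 + 0.01 + 0.083 = 0.106.
At the golden rule the marginal product of capital equals n+g+δ: 0.36·k^(0.36−1) = 0.106. Solving, k_gold = (0.36/0.106)^(1/0.64) ≈ 6.7559.
Output: y_gold = k_gold^0.36 = 6.7559^0.36 ≈ 1.9892.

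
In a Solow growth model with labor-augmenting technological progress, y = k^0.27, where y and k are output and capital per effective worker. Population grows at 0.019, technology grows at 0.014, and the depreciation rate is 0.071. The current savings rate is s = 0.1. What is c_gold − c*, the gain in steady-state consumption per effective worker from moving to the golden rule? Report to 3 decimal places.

The effective depreciation rate is n + g + δ = 0.019 + 0.014 + 0.071 = 0.104.
Current steady state (s = 0.1): k* = (0.1/0.104)^(1/0.73) ≈ 0.9477, y* = 0.9477^0.27 ≈ 0.9856, c* = (1−0.1)·0.9856 ≈ 0.8870.
Golden rule sets MPK = n+g+δ: 0.27·k^(0.27−1) = 0.104, so k_gold = (0.27/0.104)^(1/0.73) ≈ 3.6947.
y_gold = 3.6947^0.27 ≈ 1.4231, c_gold = y_gold − 0.104·k_gold ≈ 1.0389.
Gain: Δc = 1.0389 − 0.8870 ≈ 0.1518.

Δc ≈ 0.152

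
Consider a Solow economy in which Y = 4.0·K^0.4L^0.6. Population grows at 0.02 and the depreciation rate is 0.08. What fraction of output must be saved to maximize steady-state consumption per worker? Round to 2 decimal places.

s_gold = 0.40

n + δ = 0.02 + 0.08 = 0.1.
At the golden rule MPK = n+δ, and in any Cobb-Douglas steady state s = (n+δ)·k/y = MPK·k/y = capital's share 0.4.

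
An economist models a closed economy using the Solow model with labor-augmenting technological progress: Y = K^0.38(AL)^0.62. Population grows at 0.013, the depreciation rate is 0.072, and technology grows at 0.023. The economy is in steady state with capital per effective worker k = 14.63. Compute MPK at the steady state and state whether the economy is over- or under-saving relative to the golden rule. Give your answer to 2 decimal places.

over-saving; MPK ≈ 0.07

n + g + δ = 0.013 + 0.023 + 0.072 = 0.108.
MPK = 0.38·k^(0.38−1) = 0.38·14.63^(-0.62) ≈ 0.0720.
MPK < 0.108, so the economy is dynamically inefficient (over-saving).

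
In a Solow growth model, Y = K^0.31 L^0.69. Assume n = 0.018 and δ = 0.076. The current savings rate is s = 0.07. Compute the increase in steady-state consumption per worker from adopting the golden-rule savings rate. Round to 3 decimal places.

Δc ≈ 0.365

The effective depreciation rate is n + δ = 0.018 + 0.076 = 0.094.
Current steady state (s = 0.07): k* = (0.07/0.094)^(1/0.69) ≈ 0.6523, y* = 0.6523^0.31 ≈ 0.8760, c* = (1−0.07)·0.8760 ≈ 0.8146.
At the golden rule the marginal product of capital equals n+δ: 0.31·k^(0.31−1) = 0.094. Solving, k_gold = (0.31/0.094)^(1/0.69) ≈ 5.6372.
y_gold = 5.6372^0.31 ≈ 1.7093, c_gold = y_gold − 0.094·k_gold ≈ 1.1794.
Gain: Δc = 1.1794 − 0.8146 ≈ 0.3648.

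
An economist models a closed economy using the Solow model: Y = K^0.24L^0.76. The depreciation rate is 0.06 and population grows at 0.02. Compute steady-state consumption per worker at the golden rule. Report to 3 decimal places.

Capital per worker breaks even when investment replaces (n + δ)·k; here n + δ = 0.08.
Maximizing c = f(k) − (n+δ)·k gives f'(k) = n+δ, i.e. 0.24·k^(0.24−1) = 0.08, so k_gold = (0.24/0.08)^(1/0.76) ≈ 4.2442.
y_gold = 4.2442^0.24 ≈ 1.4147.
c_gold = y_gold − (n+δ)·k_gold = 1.4147 − 0.08·4.2442 ≈ 1.0752.

c_gold ≈ 1.075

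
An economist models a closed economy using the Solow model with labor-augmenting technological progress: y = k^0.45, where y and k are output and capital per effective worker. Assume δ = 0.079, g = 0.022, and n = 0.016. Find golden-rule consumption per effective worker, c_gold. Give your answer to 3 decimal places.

c_gold ≈ 1.656

The effective depreciation rate is n + g + δ = 0.016 + 0.022 + 0.079 = 0.117.
Setting f'(k) = n+g+δ gives 0.45·k^(0.45−1) = 0.117, hence k_gold = (0.45/0.117)^(1/0.55) ≈ 11.5794.
y_gold = 11.5794^0.45 ≈ 3.0106.
c_gold = y_gold − (n+g+δ)·k_gold = 3.0106 − 0.117·11.5794 ≈ 1.6558.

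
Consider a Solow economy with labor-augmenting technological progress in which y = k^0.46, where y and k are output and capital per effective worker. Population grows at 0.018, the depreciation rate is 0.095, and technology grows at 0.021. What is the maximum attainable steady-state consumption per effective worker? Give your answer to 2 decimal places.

c_gold ≈ 1.54

Capital per effective worker breaks even when investment replaces (n + g + δ)·k; here n + g + δ = 0.134.
Golden rule sets MPK = n+g+δ: 0.46·k^(0.46−1) = 0.134, so k_gold = (0.46/0.134)^(1/0.54) ≈ 9.8164.
y_gold = 9.8164^0.46 ≈ 2.8595.
c_gold = y_gold − (n+g+δ)·k_gold = 2.8595 − 0.134·9.8164 ≈ 1.5442.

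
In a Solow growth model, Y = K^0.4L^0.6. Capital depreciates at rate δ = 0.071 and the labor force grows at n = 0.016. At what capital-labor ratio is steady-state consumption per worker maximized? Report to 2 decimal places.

k_gold ≈ 12.71

The effective depreciation rate is n + δ = 0.016 + 0.071 = 0.087.
Setting f'(k) = n+δ gives 0.4·k^(0.4−1) = 0.087, hence k_gold = (0.4/0.087)^(1/0.6) ≈ 12.7126.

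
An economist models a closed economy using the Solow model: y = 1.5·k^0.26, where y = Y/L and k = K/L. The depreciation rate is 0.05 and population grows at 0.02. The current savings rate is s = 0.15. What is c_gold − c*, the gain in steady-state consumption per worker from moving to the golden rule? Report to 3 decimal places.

Δc ≈ 0.108

Break-even investment rate: n + δ = 0.02 + 0.05 = 0.07.
Current steady state (s = 0.15): k* = (0.15·1.5/0.07)^(1/0.74) ≈ 4.8445, y* = 1.5·4.8445^0.26 ≈ 2.2608, c* = (1−0.15)·2.2608 ≈ 1.9217.
At the golden rule the marginal product of capital equals n+δ: 0.26·1.5·k^(0.26−1) = 0.07. Solving, k_gold = (0.26·1.5/0.07)^(1/0.74) ≈ 10.1874.
y_gold = 1.5·10.1874^0.26 ≈ 2.7428, c_gold = y_gold − 0.07·k_gold ≈ 2.0296.
Gain: Δc = 2.0296 − 1.9217 ≈ 0.1080.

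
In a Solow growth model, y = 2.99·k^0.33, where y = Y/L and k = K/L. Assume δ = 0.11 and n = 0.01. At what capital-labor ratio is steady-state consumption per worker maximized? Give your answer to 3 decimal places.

n + δ = 0.01 + 0.11 = 0.12.
Golden rule sets MPK = n+δ: 0.33·2.99·k^(0.33−1) = 0.12, so k_gold = (0.33·2.99/0.12)^(1/0.67) ≈ 23.2101.

k_gold ≈ 23.210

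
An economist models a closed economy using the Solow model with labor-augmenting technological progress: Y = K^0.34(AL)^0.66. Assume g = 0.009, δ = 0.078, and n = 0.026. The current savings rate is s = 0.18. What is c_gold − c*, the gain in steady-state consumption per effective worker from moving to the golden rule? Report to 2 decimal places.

n + g + δ = 0.026 + 0.009 + 0.078 = 0.113.
Current steady state (s = 0.18): k* = (0.18/0.113)^(1/0.66) ≈ 2.0247, y* = 2.0247^0.34 ≈ 1.2710, c* = (1−0.18)·1.2710 ≈ 1.0423.
Maximizing c = f(k) − (n+g+δ)·k gives f'(k) = n+g+δ, i.e. 0.34·k^(0.34−1) = 0.113, so k_gold = (0.34/0.113)^(1/0.66) ≈ 5.3070.
y_gold = 5.3070^0.34 ≈ 1.7638, c_gold = y_gold − 0.113·k_gold ≈ 1.1641.
Gain: Δc = 1.1641 − 1.0423 ≈ 0.1219.

Δc ≈ 0.12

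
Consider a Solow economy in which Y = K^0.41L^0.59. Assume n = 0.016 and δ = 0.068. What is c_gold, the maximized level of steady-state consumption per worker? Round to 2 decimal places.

c_gold ≈ 1.78

Capital per worker breaks even when investment replaces (n + δ)·k; here n + δ = 0.084.
Maximizing c = f(k) − (n+δ)·k gives f'(k) = n+δ, i.e. 0.41·k^(0.41−1) = 0.084, so k_gold = (0.41/0.084)^(1/0.59) ≈ 14.6878.
y_gold = 14.6878^0.41 ≈ 3.0092.
c_gold = y_gold − (n+δ)·k_gold = 3.0092 − 0.084·14.6878 ≈ 1.7754.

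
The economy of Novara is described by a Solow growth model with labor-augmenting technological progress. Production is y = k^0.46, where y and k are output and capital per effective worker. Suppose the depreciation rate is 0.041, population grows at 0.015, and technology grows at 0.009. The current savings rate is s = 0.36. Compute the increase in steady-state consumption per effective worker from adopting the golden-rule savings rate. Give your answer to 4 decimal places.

The effective depreciation rate is n + g + δ = 0.015 + 0.009 + 0.041 = 0.065.
Current steady state (s = 0.36): k* = (0.36/0.065)^(1/0.54) ≈ 23.8038, y* = 23.8038^0.46 ≈ 4.2979, c* = (1−0.36)·4.2979 ≈ 2.7507.
Setting f'(k) = n+g+δ gives 0.46·k^(0.46−1) = 0.065, hence k_gold = (0.46/0.065)^(1/0.54) ≈ 37.4788.
y_gold = 37.4788^0.46 ≈ 5.2959, c_gold = y_gold − 0.065·k_gold ≈ 2.8598.
Gain: Δc = 2.8598 − 2.7507 ≈ 0.1091.

Δc ≈ 0.1091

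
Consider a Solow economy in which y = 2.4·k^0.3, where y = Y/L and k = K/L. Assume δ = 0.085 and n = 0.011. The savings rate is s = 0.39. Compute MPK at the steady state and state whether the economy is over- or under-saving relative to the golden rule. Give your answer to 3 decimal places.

Break-even investment rate: n + δ = 0.011 + 0.085 = 0.096.
Steady-state k*: s·A·k^0.3 = 0.096·k gives k* = (0.39·2.4/0.096)^(1/0.7) ≈ 25.8740.
MPK = 0.3·2.4·25.8740^(-0.7) ≈ 0.0738.
MPK < n+δ = 0.096, so the economy is dynamically inefficient (over-saving).

over-saving; MPK ≈ 0.074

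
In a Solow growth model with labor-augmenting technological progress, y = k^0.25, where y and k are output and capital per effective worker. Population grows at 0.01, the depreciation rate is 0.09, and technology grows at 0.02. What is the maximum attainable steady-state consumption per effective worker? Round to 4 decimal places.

c_gold ≈ 0.9579

Break-even investment rate: n + g + δ = 0.01 + 0.02 + 0.09 = 0.12.
Setting f'(k) = n+g+δ gives 0.25·k^(0.25−1) = 0.12, hence k_gold = (0.25/0.12)^(1/0.75) ≈ 2.6608.
y_gold = 2.6608^0.25 ≈ 1.2772.
c_gold = y_gold − (n+g+δ)·k_gold = 1.2772 − 0.12·2.6608 ≈ 0.9579.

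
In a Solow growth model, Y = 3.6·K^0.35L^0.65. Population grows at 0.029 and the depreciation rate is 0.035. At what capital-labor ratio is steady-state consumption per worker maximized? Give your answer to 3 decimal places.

Break-even investment rate: n + δ = 0.029 + 0.035 = 0.064.
Golden rule sets MPK = n+δ: 0.35·3.6·k^(0.35−1) = 0.064, so k_gold = (0.35·3.6/0.064)^(1/0.65) ≈ 97.9631.

k_gold ≈ 97.963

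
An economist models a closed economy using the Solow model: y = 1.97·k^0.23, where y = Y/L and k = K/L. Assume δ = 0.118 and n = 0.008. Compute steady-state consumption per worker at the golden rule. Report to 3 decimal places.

n + δ = 0.008 + 0.118 = 0.126.
Golden rule sets MPK = n+δ: 0.23·1.97·k^(0.23−1) = 0.126, so k_gold = (0.23·1.97/0.126)^(1/0.77) ≈ 5.2705.
y_gold = 1.97·5.2705^0.23 ≈ 2.8873.
c_gold = y_gold − (n+δ)·k_gold = 2.8873 − 0.126·5.2705 ≈ 2.2232.

c_gold ≈ 2.223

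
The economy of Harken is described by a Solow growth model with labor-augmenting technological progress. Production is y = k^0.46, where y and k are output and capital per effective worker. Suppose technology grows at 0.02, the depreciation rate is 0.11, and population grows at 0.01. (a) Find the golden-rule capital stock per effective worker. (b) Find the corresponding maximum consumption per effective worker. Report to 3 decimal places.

The effective depreciation rate is n + g + δ = 0.01 + 0.02 + 0.11 = 0.14.
Golden rule sets MPK = n+g+δ: 0.46·k^(0.46−1) = 0.14, so k_gold = (0.46/0.14)^(1/0.54) ≈ 9.0515.
y_gold = 9.0515^0.46 ≈ 2.7548; c_gold = y_gold − 0.14·k_gold ≈ 1.4876.

(a) k_gold ≈ 9.052; (b) c_gold ≈ 1.488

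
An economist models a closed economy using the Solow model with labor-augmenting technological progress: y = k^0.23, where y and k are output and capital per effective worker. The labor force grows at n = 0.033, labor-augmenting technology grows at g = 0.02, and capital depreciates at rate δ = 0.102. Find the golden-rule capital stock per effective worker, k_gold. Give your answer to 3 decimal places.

k_gold ≈ 1.670

The effective depreciation rate is n + g + δ = 0.033 + 0.02 + 0.102 = 0.155.
Maximizing c = f(k) − (n+g+δ)·k gives f'(k) = n+g+δ, i.e. 0.23·k^(0.23−1) = 0.155, so k_gold = (0.23/0.155)^(1/0.77) ≈ 1.6695.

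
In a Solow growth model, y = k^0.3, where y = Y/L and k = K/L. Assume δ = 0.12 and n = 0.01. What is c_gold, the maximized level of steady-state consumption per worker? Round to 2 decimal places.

c_gold ≈ 1.00

Capital per worker breaks even when investment replaces (n + δ)·k; here n + δ = 0.13.
Golden rule sets MPK = n+δ: 0.3·k^(0.3−1) = 0.13, so k_gold = (0.3/0.13)^(1/0.7) ≈ 3.3024.
y_gold = 3.3024^0.3 ≈ 1.4310.
c_gold = y_gold − (n+δ)·k_gold = 1.4310 − 0.13·3.3024 ≈ 1.0017.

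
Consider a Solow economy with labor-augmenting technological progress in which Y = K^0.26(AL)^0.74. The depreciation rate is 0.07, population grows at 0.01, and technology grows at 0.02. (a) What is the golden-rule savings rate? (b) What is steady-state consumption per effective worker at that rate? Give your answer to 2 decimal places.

(a) s_gold = 0.26; (b) c_gold ≈ 1.04

n + g + δ = 0.01 + 0.02 + 0.07 = 0.1.
For Cobb-Douglas, s_gold equals capital's share: s_gold = 0.26.
Setting f'(k) = n+g+δ gives 0.26·k^(0.26−1) = 0.1, hence k_gold = (0.26/0.1)^(1/0.74) ≈ 3.6373.
y_gold = 3.6373^0.26 ≈ 1.3989; c_gold = (1−0.26)·y_gold ≈ 1.0352.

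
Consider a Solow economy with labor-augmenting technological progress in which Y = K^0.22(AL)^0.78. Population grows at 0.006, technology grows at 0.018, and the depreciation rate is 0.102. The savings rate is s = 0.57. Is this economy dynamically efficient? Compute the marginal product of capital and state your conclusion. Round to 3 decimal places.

The effective depreciation rate is n + g + δ = 0.006 + 0.018 + 0.102 = 0.126.
Steady-state k*: s·k^0.22 = 0.126·k gives k* = (0.57/0.126)^(1/0.78) ≈ 6.9245.
MPK = 0.22·6.9245^(-0.78) ≈ 0.0486.
MPK < n+g+δ = 0.126, so the economy is dynamically inefficient (over-saving).

dynamically inefficient; MPK ≈ 0.049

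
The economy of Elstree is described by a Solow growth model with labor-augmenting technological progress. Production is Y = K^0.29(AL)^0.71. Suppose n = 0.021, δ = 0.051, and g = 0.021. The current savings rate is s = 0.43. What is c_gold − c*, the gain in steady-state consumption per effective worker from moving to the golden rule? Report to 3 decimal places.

Δc ≈ 0.064

n + g + δ = 0.021 + 0.021 + 0.051 = 0.093.
Current steady state (s = 0.43): k* = (0.43/0.093)^(1/0.71) ≈ 8.6417, y* = 8.6417^0.29 ≈ 1.8690, c* = (1−0.43)·1.8690 ≈ 1.0653.
Maximizing c = f(k) − (n+g+δ)·k gives f'(k) = n+g+δ, i.e. 0.29·k^(0.29−1) = 0.093, so k_gold = (0.29/0.093)^(1/0.71) ≈ 4.9620.
y_gold = 4.9620^0.29 ≈ 1.5913, c_gold = y_gold − 0.093·k_gold ≈ 1.1298.
Gain: Δc = 1.1298 − 1.0653 ≈ 0.0645.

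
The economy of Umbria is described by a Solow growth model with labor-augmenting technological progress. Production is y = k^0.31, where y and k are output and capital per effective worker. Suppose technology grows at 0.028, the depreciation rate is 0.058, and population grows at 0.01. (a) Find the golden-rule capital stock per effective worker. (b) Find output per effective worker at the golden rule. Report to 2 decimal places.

(a) k_gold ≈ 5.47; (b) y_gold ≈ 1.69

Break-even investment rate: n + g + δ = 0.01 + 0.028 + 0.058 = 0.096.
At the golden rule the marginal product of capital equals n+g+δ: 0.31·k^(0.31−1) = 0.096. Solving, k_gold = (0.31/0.096)^(1/0.69) ≈ 5.4678.
y_gold = 5.4678^0.31 ≈ 1.6933.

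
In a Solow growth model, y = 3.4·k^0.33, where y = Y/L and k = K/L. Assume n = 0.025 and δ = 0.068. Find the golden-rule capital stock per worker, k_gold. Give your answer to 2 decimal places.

k_gold ≈ 41.13

The effective depreciation rate is n + δ = 0.025 + 0.068 = 0.093.
Maximizing c = f(k) − (n+δ)·k gives f'(k) = n+δ, i.e. 0.33·3.4·k^(0.33−1) = 0.093, so k_gold = (0.33·3.4/0.093)^(1/0.67) ≈ 41.1333.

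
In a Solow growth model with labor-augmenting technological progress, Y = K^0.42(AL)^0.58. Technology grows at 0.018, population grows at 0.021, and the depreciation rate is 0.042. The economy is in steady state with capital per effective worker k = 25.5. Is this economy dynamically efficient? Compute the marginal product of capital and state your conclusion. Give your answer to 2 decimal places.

dynamically inefficient; MPK ≈ 0.06

Capital per effective worker breaks even when investment replaces (n + g + δ)·k; here n + g + δ = 0.081.
MPK = 0.42·k^(0.42−1) = 0.42·25.5^(-0.58) ≈ 0.0642.
MPK < 0.081, so the economy is dynamically inefficient (over-saving).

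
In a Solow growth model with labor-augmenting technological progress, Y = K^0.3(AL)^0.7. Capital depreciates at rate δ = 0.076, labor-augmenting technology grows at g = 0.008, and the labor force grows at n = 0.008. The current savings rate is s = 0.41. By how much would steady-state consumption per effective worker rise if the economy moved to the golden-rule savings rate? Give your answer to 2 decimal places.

Δc ≈ 0.04

The effective depreciation rate is n + g + δ = 0.008 + 0.008 + 0.076 = 0.092.
Current steady state (s = 0.41): k* = (0.41/0.092)^(1/0.7) ≈ 8.4555, y* = 8.4555^0.3 ≈ 1.8973, c* = (1−0.41)·1.8973 ≈ 1.1194.
Setting f'(k) = n+g+δ gives 0.3·k^(0.3−1) = 0.092, hence k_gold = (0.3/0.092)^(1/0.7) ≈ 5.4117.
y_gold = 5.4117^0.3 ≈ 1.6596, c_gold = y_gold − 0.092·k_gold ≈ 1.1617.
Gain: Δc = 1.1617 − 1.1194 ≈ 0.0423.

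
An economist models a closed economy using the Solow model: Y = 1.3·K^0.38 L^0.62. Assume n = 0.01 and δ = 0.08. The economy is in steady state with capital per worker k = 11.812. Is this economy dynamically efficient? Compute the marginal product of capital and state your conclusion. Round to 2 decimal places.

dynamically efficient; MPK ≈ 0.11

Break-even investment rate: n + δ = 0.01 + 0.08 = 0.09.
MPK = 0.38·1.3·k^(0.38−1) = 0.38·1.3·11.812^(-0.62) ≈ 0.1069.
MPK > 0.09, so the economy is dynamically efficient (under-saving).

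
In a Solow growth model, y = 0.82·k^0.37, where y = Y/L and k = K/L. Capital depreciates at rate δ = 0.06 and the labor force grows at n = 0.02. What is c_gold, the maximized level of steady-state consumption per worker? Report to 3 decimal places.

c_gold ≈ 1.130

Break-even investment rate: n + δ = 0.02 + 0.06 = 0.08.
Golden rule sets MPK = n+δ: 0.37·0.82·k^(0.37−1) = 0.08, so k_gold = (0.37·0.82/0.08)^(1/0.63) ≈ 8.2972.
y_gold = 0.82·8.2972^0.37 ≈ 1.7940.
c_gold = y_gold − (n+δ)·k_gold = 1.7940 − 0.08·8.2972 ≈ 1.1302.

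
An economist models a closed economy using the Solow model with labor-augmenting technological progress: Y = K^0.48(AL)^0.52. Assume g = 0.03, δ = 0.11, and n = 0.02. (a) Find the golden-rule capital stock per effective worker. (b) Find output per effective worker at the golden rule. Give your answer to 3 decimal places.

Capital per effective worker breaks even when investment replaces (n + g + δ)·k; here n + g + δ = 0.16.
Golden rule sets MPK = n+g+δ: 0.48·k^(0.48−1) = 0.16, so k_gold = (0.48/0.16)^(1/0.52) ≈ 8.2707.
y_gold = 8.2707^0.48 ≈ 2.7569.

(a) k_gold ≈ 8.271; (b) y_gold ≈ 2.757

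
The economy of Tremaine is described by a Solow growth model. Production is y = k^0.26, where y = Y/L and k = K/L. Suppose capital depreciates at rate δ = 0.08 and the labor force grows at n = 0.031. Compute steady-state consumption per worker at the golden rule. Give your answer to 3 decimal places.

c_gold ≈ 0.998

Break-even investment rate: n + δ = 0.031 + 0.08 = 0.111.
Setting f'(k) = n+δ gives 0.26·k^(0.26−1) = 0.111, hence k_gold = (0.26/0.111)^(1/0.74) ≈ 3.1588.
y_gold = 3.1588^0.26 ≈ 1.3486.
c_gold = y_gold − (n+δ)·k_gold = 1.3486 − 0.111·3.1588 ≈ 0.9980.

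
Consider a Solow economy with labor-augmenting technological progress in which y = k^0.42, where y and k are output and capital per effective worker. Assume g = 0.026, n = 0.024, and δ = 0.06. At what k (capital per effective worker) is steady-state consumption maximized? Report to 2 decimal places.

k_gold ≈ 10.07

Break-even investment rate: n + g + δ = 0.024 + 0.026 + 0.06 = 0.11.
Setting f'(k) = n+g+δ gives 0.42·k^(0.42−1) = 0.11, hence k_gold = (0.42/0.11)^(1/0.58) ≈ 10.0740.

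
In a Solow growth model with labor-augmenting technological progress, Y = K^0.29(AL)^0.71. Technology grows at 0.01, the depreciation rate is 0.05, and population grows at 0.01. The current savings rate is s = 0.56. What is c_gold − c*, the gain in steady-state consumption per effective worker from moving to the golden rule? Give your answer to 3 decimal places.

n + g + δ = 0.01 + 0.01 + 0.05 = 0.07.
Current steady state (s = 0.56): k* = (0.56/0.07)^(1/0.71) ≈ 18.7050, y* = 18.7050^0.29 ≈ 2.3381, c* = (1−0.56)·2.3381 ≈ 1.0288.
Setting f'(k) = n+g+δ gives 0.29·k^(0.29−1) = 0.07, hence k_gold = (0.29/0.07)^(1/0.71) ≈ 7.4035.
y_gold = 7.4035^0.29 ≈ 1.7870, c_gold = y_gold − 0.07·k_gold ≈ 1.2688.
Gain: Δc = 1.2688 − 1.0288 ≈ 0.2400.

Δc ≈ 0.240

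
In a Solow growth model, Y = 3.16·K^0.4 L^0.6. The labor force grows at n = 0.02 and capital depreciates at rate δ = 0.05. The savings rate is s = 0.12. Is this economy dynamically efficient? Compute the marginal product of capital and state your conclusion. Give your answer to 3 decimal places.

Capital per worker breaks even when investment replaces (n + δ)·k; here n + δ = 0.07.
Steady-state k*: s·A·k^0.4 = 0.07·k gives k* = (0.12·3.16/0.07)^(1/0.6) ≈ 16.7090.
MPK = 0.4·3.16·16.7090^(-0.6) ≈ 0.2333.
MPK > n+δ = 0.07, so the economy is dynamically efficient (under-saving).

dynamically efficient; MPK ≈ 0.233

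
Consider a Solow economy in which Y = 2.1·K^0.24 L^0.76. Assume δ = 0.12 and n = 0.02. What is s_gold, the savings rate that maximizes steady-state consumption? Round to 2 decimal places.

s_gold = 0.24

Break-even investment rate: n + δ = 0.02 + 0.12 = 0.14.
At the golden rule MPK = n+δ, and in any Cobb-Douglas steady state s = (n+δ)·k/y = MPK·k/y = capital's share 0.24.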